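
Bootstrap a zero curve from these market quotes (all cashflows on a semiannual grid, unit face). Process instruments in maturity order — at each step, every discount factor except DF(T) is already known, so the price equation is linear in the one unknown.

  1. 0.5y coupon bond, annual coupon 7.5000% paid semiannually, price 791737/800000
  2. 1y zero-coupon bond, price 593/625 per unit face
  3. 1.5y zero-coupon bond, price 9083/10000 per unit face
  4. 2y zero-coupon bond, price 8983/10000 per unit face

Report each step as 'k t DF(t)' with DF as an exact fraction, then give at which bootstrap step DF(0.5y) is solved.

step 1 [0.5y] bond c/2=3/80: DF=(791737/800000 − 3/80·(0))/(1+3/80) = 9539/10000 ≈ 0.953900
step 2 [1y] zero: DF = P = 593/625 ≈ 0.948800
step 3 [1.5y] zero: DF = P = 9083/10000 ≈ 0.908300
step 4 [2y] zero: DF = P = 8983/10000 ≈ 0.898300

1 1/2 9539/10000
2 1 593/625
3 3/2 9083/10000
4 2 8983/10000
DF(0.5y) is solved at step 1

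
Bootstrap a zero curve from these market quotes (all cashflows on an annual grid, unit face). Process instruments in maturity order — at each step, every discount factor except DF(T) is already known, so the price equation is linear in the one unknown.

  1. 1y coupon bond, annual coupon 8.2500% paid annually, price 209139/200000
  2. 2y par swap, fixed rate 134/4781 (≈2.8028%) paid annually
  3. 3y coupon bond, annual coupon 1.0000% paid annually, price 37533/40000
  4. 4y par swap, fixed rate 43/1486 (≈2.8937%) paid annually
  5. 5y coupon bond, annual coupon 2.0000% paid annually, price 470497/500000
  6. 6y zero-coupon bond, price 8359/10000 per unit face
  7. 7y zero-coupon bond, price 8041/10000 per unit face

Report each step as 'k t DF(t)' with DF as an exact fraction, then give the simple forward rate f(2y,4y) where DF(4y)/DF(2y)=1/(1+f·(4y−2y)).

step 1 [1y] bond c/1=33/400: DF=(209139/200000 − 33/400·(0))/(1+33/400) = 483/500 ≈ 0.966000
step 2 [2y] swap r/1=134/4781: DF=(1 − 134/4781·(0.966000))/(1+134/4781) = 1183/1250 ≈ 0.946400
step 3 [3y] bond c/1=1/100: DF=(37533/40000 − 1/100·(0.966000+0.946400))/(1+1/100) = 9101/10000 ≈ 0.910100
step 4 [4y] swap r/1=43/1486: DF=(1 − 43/1486·(0.966000+0.946400+0.910100))/(1+43/1486) = 357/400 ≈ 0.892500
step 5 [5y] bond c/1=1/50: DF=(470497/500000 − 1/50·(0.966000+0.946400+0.910100+0.892500))/(1+1/50) = 8497/10000 ≈ 0.849700
step 6 [6y] zero: DF = P = 8359/10000 ≈ 0.835900
step 7 [7y] zero: DF = P = 8041/10000 ≈ 0.804100

1 1 483/500
2 2 1183/1250
3 3 9101/10000
4 4 357/400
5 5 8497/10000
6 6 8359/10000
7 7 8041/10000
f(2y,4y) = ((1183/1250)/(357/400) − 1)/(2) = 77/2550 ≈ 3.0196%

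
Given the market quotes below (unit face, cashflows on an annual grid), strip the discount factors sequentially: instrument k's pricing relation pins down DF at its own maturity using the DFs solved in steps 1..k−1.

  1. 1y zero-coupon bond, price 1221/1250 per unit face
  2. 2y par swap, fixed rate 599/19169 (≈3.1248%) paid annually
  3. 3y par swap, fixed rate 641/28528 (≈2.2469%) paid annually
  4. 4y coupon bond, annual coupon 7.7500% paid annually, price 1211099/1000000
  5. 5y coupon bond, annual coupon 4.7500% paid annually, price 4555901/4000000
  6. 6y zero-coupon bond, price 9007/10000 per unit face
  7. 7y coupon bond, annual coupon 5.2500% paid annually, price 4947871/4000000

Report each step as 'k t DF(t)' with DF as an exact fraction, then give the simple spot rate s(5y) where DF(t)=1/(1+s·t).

1 1 1221/1250
2 2 9401/10000
3 3 9359/10000
4 4 2297/2500
5 5 9163/10000
6 6 9007/10000
7 7 1793/2000
s(5y) = (1/(9163/10000) − 1)/(5) = 837/45815 ≈ 1.8269%

step 1 [1y] zero: DF = P = 1221/1250 ≈ 0.976800
step 2 [2y] swap r/1=599/19169: DF=(1 − 599/19169·(0.976800))/(1+599/19169) = 9401/10000 ≈ 0.940100
step 3 [3y] swap r/1=641/28528: DF=(1 − 641/28528·(0.976800+0.940100))/(1+641/28528) = 9359/10000 ≈ 0.935900
step 4 [4y] bond c/1=31/400: DF=(1211099/1000000 − 31/400·(0.976800+0.940100+0.935900))/(1+31/400) = 2297/2500 ≈ 0.918800
step 5 [5y] bond c/1=19/400: DF=(4555901/4000000 − 19/400·(0.976800+0.940100+0.935900+0.918800))/(1+19/400) = 9163/10000 ≈ 0.916300
step 6 [6y] zero: DF = P = 9007/10000 ≈ 0.900700
step 7 [7y] bond c/1=21/400: DF=(4947871/4000000 − 21/400·(0.976800+0.940100+0.935900+0.918800+0.916300+0.900700))/(1+21/400) = 1793/2000 ≈ 0.896500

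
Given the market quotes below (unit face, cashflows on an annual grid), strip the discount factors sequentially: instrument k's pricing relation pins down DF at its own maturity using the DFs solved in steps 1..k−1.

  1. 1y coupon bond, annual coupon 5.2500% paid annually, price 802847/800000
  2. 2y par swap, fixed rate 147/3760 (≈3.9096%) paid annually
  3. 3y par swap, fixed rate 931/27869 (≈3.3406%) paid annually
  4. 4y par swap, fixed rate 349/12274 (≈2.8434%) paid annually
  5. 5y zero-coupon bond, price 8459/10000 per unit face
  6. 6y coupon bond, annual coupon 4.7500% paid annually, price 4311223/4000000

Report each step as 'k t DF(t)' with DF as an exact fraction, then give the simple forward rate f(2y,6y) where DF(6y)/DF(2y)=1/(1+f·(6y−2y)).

step 1 [1y] bond c/1=21/400: DF=(802847/800000 − 21/400·(0))/(1+21/400) = 1907/2000 ≈ 0.953500
step 2 [2y] swap r/1=147/3760: DF=(1 − 147/3760·(0.953500))/(1+147/3760) = 1853/2000 ≈ 0.926500
step 3 [3y] swap r/1=931/27869: DF=(1 − 931/27869·(0.953500+0.926500))/(1+931/27869) = 9069/10000 ≈ 0.906900
step 4 [4y] swap r/1=349/12274: DF=(1 − 349/12274·(0.953500+0.926500+0.906900))/(1+349/12274) = 8953/10000 ≈ 0.895300
step 5 [5y] zero: DF = P = 8459/10000 ≈ 0.845900
step 6 [6y] bond c/1=19/400: DF=(4311223/4000000 − 19/400·(0.953500+0.926500+0.906900+0.895300+0.845900))/(1+19/400) = 2059/2500 ≈ 0.823600

1 1 1907/2000
2 2 1853/2000
3 3 9069/10000
4 4 8953/10000
5 5 8459/10000
6 6 2059/2500
f(2y,6y) = ((1853/2000)/(2059/2500) − 1)/(4) = 1029/32944 ≈ 3.1235%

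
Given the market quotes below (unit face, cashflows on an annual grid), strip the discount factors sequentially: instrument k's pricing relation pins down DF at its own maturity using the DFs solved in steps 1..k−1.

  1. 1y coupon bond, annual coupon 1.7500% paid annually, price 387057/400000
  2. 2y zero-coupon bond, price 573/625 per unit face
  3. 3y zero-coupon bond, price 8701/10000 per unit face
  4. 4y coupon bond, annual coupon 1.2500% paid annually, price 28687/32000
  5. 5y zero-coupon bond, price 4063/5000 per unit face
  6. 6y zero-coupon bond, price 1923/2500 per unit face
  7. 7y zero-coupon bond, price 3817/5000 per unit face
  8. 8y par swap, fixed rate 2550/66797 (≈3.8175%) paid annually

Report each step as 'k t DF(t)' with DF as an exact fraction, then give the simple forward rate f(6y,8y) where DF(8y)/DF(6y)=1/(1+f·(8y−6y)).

1 1 951/1000
2 2 573/625
3 3 8701/10000
4 4 2129/2500
5 5 4063/5000
6 6 1923/2500
7 7 3817/5000
8 8 149/200
f(6y,8y) = ((1923/2500)/(149/200) − 1)/(2) = 121/7450 ≈ 1.6242%

step 1 [1y] bond c/1=7/400: DF=(387057/400000 − 7/400·(0))/(1+7/400) = 951/1000 ≈ 0.951000
step 2 [2y] zero: DF = P = 573/625 ≈ 0.916800
step 3 [3y] zero: DF = P = 8701/10000 ≈ 0.870100
step 4 [4y] bond c/1=1/80: DF=(28687/32000 − 1/80·(0.951000+0.916800+0.870100))/(1+1/80) = 2129/2500 ≈ 0.851600
step 5 [5y] zero: DF = P = 4063/5000 ≈ 0.812600
step 6 [6y] zero: DF = P = 1923/2500 ≈ 0.769200
step 7 [7y] zero: DF = P = 3817/5000 ≈ 0.763400
step 8 [8y] swap r/1=2550/66797: DF=(1 − 2550/66797·(0.951000+0.916800+0.870100+0.851600+0.812600+0.769200+0.763400))/(1+2550/66797) = 149/200 ≈ 0.745000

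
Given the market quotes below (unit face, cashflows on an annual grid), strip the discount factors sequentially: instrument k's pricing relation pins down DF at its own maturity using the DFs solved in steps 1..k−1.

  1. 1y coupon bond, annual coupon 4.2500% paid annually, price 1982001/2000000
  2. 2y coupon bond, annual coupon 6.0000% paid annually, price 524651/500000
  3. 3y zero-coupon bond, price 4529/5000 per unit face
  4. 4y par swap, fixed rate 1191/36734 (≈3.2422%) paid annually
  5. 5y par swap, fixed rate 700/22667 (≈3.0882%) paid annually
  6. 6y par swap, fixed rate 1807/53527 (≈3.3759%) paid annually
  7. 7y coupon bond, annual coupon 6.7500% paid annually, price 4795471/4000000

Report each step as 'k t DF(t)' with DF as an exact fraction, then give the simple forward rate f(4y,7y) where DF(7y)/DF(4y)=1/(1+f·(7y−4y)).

step 1 [1y] bond c/1=17/400: DF=(1982001/2000000 − 17/400·(0))/(1+17/400) = 4753/5000 ≈ 0.950600
step 2 [2y] bond c/1=3/50: DF=(524651/500000 − 3/50·(0.950600))/(1+3/50) = 9361/10000 ≈ 0.936100
step 3 [3y] zero: DF = P = 4529/5000 ≈ 0.905800
step 4 [4y] swap r/1=1191/36734: DF=(1 − 1191/36734·(0.950600+0.936100+0.905800))/(1+1191/36734) = 8809/10000 ≈ 0.880900
step 5 [5y] swap r/1=700/22667: DF=(1 − 700/22667·(0.950600+0.936100+0.905800+0.880900))/(1+700/22667) = 43/50 ≈ 0.860000
step 6 [6y] swap r/1=1807/53527: DF=(1 − 1807/53527·(0.950600+0.936100+0.905800+0.880900+0.860000))/(1+1807/53527) = 8193/10000 ≈ 0.819300
step 7 [7y] bond c/1=27/400: DF=(4795471/4000000 − 27/400·(0.950600+0.936100+0.905800+0.880900+0.860000+0.819300))/(1+27/400) = 3923/5000 ≈ 0.784600

1 1 4753/5000
2 2 9361/10000
3 3 4529/5000
4 4 8809/10000
5 5 43/50
6 6 8193/10000
7 7 3923/5000
f(4y,7y) = ((8809/10000)/(3923/5000) − 1)/(3) = 321/7846 ≈ 4.0913%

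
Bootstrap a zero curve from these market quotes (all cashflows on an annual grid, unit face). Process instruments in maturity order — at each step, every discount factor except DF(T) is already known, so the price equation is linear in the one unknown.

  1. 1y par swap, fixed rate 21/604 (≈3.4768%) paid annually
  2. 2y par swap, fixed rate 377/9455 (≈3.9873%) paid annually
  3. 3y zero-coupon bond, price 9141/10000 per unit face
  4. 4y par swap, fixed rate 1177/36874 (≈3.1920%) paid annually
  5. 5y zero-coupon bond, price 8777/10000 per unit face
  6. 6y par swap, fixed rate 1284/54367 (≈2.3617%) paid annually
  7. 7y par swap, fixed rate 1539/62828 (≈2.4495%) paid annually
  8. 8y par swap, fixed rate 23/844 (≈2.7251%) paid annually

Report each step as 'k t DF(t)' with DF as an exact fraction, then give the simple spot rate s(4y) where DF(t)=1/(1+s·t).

step 1 [1y] swap r/1=21/604: DF=(1 − 21/604·(0))/(1+21/604) = 604/625 ≈ 0.966400
step 2 [2y] swap r/1=377/9455: DF=(1 − 377/9455·(0.966400))/(1+377/9455) = 4623/5000 ≈ 0.924600
step 3 [3y] zero: DF = P = 9141/10000 ≈ 0.914100
step 4 [4y] swap r/1=1177/36874: DF=(1 − 1177/36874·(0.966400+0.924600+0.914100))/(1+1177/36874) = 8823/10000 ≈ 0.882300
step 5 [5y] zero: DF = P = 8777/10000 ≈ 0.877700
step 6 [6y] swap r/1=1284/54367: DF=(1 − 1284/54367·(0.966400+0.924600+0.914100+0.882300+0.877700))/(1+1284/54367) = 2179/2500 ≈ 0.871600
step 7 [7y] swap r/1=1539/62828: DF=(1 − 1539/62828·(0.966400+0.924600+0.914100+0.882300+0.877700+0.871600))/(1+1539/62828) = 8461/10000 ≈ 0.846100
step 8 [8y] swap r/1=23/844: DF=(1 − 23/844·(0.966400+0.924600+0.914100+0.882300+0.877700+0.871600+0.846100))/(1+23/844) = 2017/2500 ≈ 0.806800

1 1 604/625
2 2 4623/5000
3 3 9141/10000
4 4 8823/10000
5 5 8777/10000
6 6 2179/2500
7 7 8461/10000
8 8 2017/2500
s(4y) = (1/(8823/10000) − 1)/(4) = 1177/35292 ≈ 3.3350%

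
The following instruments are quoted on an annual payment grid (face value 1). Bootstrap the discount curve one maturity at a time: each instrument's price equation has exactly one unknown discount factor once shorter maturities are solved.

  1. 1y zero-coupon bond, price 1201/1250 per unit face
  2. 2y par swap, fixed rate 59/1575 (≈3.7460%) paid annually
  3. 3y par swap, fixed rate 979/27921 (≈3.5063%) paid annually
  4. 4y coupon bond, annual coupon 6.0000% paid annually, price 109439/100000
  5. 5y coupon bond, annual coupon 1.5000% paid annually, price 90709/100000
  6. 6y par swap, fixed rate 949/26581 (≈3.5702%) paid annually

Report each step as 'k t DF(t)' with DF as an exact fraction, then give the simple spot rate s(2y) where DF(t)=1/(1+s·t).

1 1 1201/1250
2 2 2323/2500
3 3 9021/10000
4 4 1093/1250
5 5 1679/2000
6 6 4051/5000
s(2y) = (1/(2323/2500) − 1)/(2) = 177/4646 ≈ 3.8097%

step 1 [1y] zero: DF = P = 1201/1250 ≈ 0.960800
step 2 [2y] swap r/1=59/1575: DF=(1 − 59/1575·(0.960800))/(1+59/1575) = 2323/2500 ≈ 0.929200
step 3 [3y] swap r/1=979/27921: DF=(1 − 979/27921·(0.960800+0.929200))/(1+979/27921) = 9021/10000 ≈ 0.902100
step 4 [4y] bond c/1=3/50: DF=(109439/100000 − 3/50·(0.960800+0.929200+0.902100))/(1+3/50) = 1093/1250 ≈ 0.874400
step 5 [5y] bond c/1=3/200: DF=(90709/100000 − 3/200·(0.960800+0.929200+0.902100+0.874400))/(1+3/200) = 1679/2000 ≈ 0.839500
step 6 [6y] swap r/1=949/26581: DF=(1 − 949/26581·(0.960800+0.929200+0.902100+0.874400+0.839500))/(1+949/26581) = 4051/5000 ≈ 0.810200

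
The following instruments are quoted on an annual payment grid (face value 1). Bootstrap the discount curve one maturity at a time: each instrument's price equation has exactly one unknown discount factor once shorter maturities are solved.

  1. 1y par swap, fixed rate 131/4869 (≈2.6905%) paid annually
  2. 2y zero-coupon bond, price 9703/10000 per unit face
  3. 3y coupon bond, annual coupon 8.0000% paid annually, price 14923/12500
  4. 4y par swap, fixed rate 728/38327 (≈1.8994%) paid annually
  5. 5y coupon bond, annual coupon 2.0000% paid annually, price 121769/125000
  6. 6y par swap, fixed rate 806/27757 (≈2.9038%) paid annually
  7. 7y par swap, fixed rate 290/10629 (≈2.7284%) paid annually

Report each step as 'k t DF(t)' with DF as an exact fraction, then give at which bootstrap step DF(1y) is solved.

1 1 4869/5000
2 2 9703/10000
3 3 4807/5000
4 4 1159/1250
5 5 8799/10000
6 6 2097/2500
7 7 413/500
DF(1y) is solved at step 1

step 1 [1y] swap r/1=131/4869: DF=(1 − 131/4869·(0))/(1+131/4869) = 4869/5000 ≈ 0.973800
step 2 [2y] zero: DF = P = 9703/10000 ≈ 0.970300
step 3 [3y] bond c/1=2/25: DF=(14923/12500 − 2/25·(0.973800+0.970300))/(1+2/25) = 4807/5000 ≈ 0.961400
step 4 [4y] swap r/1=728/38327: DF=(1 − 728/38327·(0.973800+0.970300+0.961400))/(1+728/38327) = 1159/1250 ≈ 0.927200
step 5 [5y] bond c/1=1/50: DF=(121769/125000 − 1/50·(0.973800+0.970300+0.961400+0.927200))/(1+1/50) = 8799/10000 ≈ 0.879900
step 6 [6y] swap r/1=806/27757: DF=(1 − 806/27757·(0.973800+0.970300+0.961400+0.927200+0.879900))/(1+806/27757) = 2097/2500 ≈ 0.838800
step 7 [7y] swap r/1=290/10629: DF=(1 − 290/10629·(0.973800+0.970300+0.961400+0.927200+0.879900+0.838800))/(1+290/10629) = 413/500 ≈ 0.826000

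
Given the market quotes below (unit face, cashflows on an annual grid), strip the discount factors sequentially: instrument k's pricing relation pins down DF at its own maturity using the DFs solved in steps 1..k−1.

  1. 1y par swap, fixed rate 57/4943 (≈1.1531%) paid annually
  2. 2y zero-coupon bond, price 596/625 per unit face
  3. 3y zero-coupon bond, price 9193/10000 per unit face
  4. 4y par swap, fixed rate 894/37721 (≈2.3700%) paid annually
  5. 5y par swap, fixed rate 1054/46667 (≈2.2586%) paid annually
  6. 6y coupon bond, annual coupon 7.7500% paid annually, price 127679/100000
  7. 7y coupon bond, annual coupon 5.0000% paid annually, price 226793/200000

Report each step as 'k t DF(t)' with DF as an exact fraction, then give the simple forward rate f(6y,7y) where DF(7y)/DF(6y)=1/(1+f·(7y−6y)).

1 1 4943/5000
2 2 596/625
3 3 9193/10000
4 4 4553/5000
5 5 4473/5000
6 6 8493/10000
7 7 8173/10000
f(6y,7y) = ((8493/10000)/(8173/10000) − 1)/(1) = 320/8173 ≈ 3.9153%

step 1 [1y] swap r/1=57/4943: DF=(1 − 57/4943·(0))/(1+57/4943) = 4943/5000 ≈ 0.988600
step 2 [2y] zero: DF = P = 596/625 ≈ 0.953600
step 3 [3y] zero: DF = P = 9193/10000 ≈ 0.919300
step 4 [4y] swap r/1=894/37721: DF=(1 − 894/37721·(0.988600+0.953600+0.919300))/(1+894/37721) = 4553/5000 ≈ 0.910600
step 5 [5y] swap r/1=1054/46667: DF=(1 − 1054/46667·(0.988600+0.953600+0.919300+0.910600))/(1+1054/46667) = 4473/5000 ≈ 0.894600
step 6 [6y] bond c/1=31/400: DF=(127679/100000 − 31/400·(0.988600+0.953600+0.919300+0.910600+0.894600))/(1+31/400) = 8493/10000 ≈ 0.849300
step 7 [7y] bond c/1=1/20: DF=(226793/200000 − 1/20·(0.988600+0.953600+0.919300+0.910600+0.894600+0.849300))/(1+1/20) = 8173/10000 ≈ 0.817300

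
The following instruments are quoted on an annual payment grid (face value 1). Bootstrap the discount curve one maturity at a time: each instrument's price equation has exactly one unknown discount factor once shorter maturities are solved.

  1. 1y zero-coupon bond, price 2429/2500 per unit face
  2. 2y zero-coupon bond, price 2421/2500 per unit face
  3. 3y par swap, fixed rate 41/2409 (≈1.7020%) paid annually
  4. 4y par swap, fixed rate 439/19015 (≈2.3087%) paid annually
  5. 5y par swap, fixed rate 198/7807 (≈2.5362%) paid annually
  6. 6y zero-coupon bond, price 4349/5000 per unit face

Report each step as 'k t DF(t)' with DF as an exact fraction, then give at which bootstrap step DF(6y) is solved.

1 1 2429/2500
2 2 2421/2500
3 3 2377/2500
4 4 4561/5000
5 5 2203/2500
6 6 4349/5000
DF(6y) is solved at step 6

step 1 [1y] zero: DF = P = 2429/2500 ≈ 0.971600
step 2 [2y] zero: DF = P = 2421/2500 ≈ 0.968400
step 3 [3y] swap r/1=41/2409: DF=(1 − 41/2409·(0.971600+0.968400))/(1+41/2409) = 2377/2500 ≈ 0.950800
step 4 [4y] swap r/1=439/19015: DF=(1 − 439/19015·(0.971600+0.968400+0.950800))/(1+439/19015) = 4561/5000 ≈ 0.912200
step 5 [5y] swap r/1=198/7807: DF=(1 − 198/7807·(0.971600+0.968400+0.950800+0.912200))/(1+198/7807) = 2203/2500 ≈ 0.881200
step 6 [6y] zero: DF = P = 4349/5000 ≈ 0.869800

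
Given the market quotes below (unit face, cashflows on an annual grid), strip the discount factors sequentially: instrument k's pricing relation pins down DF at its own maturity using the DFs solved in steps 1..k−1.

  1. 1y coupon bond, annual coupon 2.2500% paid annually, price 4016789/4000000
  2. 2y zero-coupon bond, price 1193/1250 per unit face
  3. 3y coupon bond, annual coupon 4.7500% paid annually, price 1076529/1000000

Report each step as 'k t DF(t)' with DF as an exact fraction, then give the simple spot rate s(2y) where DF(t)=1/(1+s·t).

step 1 [1y] bond c/1=9/400: DF=(4016789/4000000 − 9/400·(0))/(1+9/400) = 9821/10000 ≈ 0.982100
step 2 [2y] zero: DF = P = 1193/1250 ≈ 0.954400
step 3 [3y] bond c/1=19/400: DF=(1076529/1000000 − 19/400·(0.982100+0.954400))/(1+19/400) = 9399/10000 ≈ 0.939900

1 1 9821/10000
2 2 1193/1250
3 3 9399/10000
s(2y) = (1/(1193/1250) − 1)/(2) = 57/2386 ≈ 2.3889%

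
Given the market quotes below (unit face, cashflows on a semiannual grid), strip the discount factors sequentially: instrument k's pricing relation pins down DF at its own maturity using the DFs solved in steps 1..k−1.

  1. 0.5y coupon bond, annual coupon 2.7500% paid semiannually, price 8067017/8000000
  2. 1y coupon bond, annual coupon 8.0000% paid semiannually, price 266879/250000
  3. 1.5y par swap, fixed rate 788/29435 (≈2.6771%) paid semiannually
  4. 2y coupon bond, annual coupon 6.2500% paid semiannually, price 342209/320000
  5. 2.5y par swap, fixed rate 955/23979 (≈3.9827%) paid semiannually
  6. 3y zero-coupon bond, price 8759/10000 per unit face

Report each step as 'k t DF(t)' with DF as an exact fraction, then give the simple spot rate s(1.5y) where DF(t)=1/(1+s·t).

step 1 [0.5y] bond c/2=11/800: DF=(8067017/8000000 − 11/800·(0))/(1+11/800) = 9947/10000 ≈ 0.994700
step 2 [1y] bond c/2=1/25: DF=(266879/250000 − 1/25·(0.994700))/(1+1/25) = 4941/5000 ≈ 0.988200
step 3 [1.5y] swap r/2=394/29435: DF=(1 − 394/29435·(0.994700+0.988200))/(1+394/29435) = 4803/5000 ≈ 0.960600
step 4 [2y] bond c/2=1/32: DF=(342209/320000 − 1/32·(0.994700+0.988200+0.960600))/(1+1/32) = 4739/5000 ≈ 0.947800
step 5 [2.5y] swap r/2=955/47958: DF=(1 − 955/47958·(0.994700+0.988200+0.960600+0.947800))/(1+955/47958) = 1809/2000 ≈ 0.904500
step 6 [3y] zero: DF = P = 8759/10000 ≈ 0.875900

1 1/2 9947/10000
2 1 4941/5000
3 3/2 4803/5000
4 2 4739/5000
5 5/2 1809/2000
6 3 8759/10000
s(1.5y) = (1/(4803/5000) − 1)/(3/2) = 394/14409 ≈ 2.7344%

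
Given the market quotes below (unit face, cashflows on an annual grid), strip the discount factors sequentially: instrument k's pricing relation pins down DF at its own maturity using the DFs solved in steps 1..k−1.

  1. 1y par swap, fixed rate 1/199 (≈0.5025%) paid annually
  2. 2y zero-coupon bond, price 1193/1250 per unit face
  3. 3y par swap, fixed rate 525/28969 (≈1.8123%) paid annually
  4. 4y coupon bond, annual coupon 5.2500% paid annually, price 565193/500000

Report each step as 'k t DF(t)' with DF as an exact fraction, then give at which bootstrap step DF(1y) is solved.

step 1 [1y] swap r/1=1/199: DF=(1 − 1/199·(0))/(1+1/199) = 199/200 ≈ 0.995000
step 2 [2y] zero: DF = P = 1193/1250 ≈ 0.954400
step 3 [3y] swap r/1=525/28969: DF=(1 − 525/28969·(0.995000+0.954400))/(1+525/28969) = 379/400 ≈ 0.947500
step 4 [4y] bond c/1=21/400: DF=(565193/500000 − 21/400·(0.995000+0.954400+0.947500))/(1+21/400) = 1859/2000 ≈ 0.929500

1 1 199/200
2 2 1193/1250
3 3 379/400
4 4 1859/2000
DF(1y) is solved at step 1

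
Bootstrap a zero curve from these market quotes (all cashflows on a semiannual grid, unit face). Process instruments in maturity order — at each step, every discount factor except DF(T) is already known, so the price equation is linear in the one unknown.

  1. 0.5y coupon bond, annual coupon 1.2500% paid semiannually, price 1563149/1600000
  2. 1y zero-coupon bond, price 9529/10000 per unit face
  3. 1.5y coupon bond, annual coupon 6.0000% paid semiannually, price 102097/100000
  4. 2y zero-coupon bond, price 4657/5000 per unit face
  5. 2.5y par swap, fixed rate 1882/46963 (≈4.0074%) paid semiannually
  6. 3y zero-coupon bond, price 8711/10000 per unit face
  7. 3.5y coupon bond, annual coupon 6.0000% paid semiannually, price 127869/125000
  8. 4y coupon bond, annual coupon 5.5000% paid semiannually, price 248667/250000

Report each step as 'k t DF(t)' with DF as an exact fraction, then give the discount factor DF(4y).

step 1 [0.5y] bond c/2=1/160: DF=(1563149/1600000 − 1/160·(0))/(1+1/160) = 9709/10000 ≈ 0.970900
step 2 [1y] zero: DF = P = 9529/10000 ≈ 0.952900
step 3 [1.5y] bond c/2=3/100: DF=(102097/100000 − 3/100·(0.970900+0.952900))/(1+3/100) = 1169/1250 ≈ 0.935200
step 4 [2y] zero: DF = P = 4657/5000 ≈ 0.931400
step 5 [2.5y] swap r/2=941/46963: DF=(1 − 941/46963·(0.970900+0.952900+0.935200+0.931400))/(1+941/46963) = 9059/10000 ≈ 0.905900
step 6 [3y] zero: DF = P = 8711/10000 ≈ 0.871100
step 7 [3.5y] bond c/2=3/100: DF=(127869/125000 − 3/100·(0.970900+0.952900+0.935200+0.931400+0.905900+0.871100))/(1+3/100) = 831/1000 ≈ 0.831000
step 8 [4y] bond c/2=11/400: DF=(248667/250000 − 11/400·(0.970900+0.952900+0.935200+0.931400+0.905900+0.871100+0.831000))/(1+11/400) = 498/625 ≈ 0.796800

1 1/2 9709/10000
2 1 9529/10000
3 3/2 1169/1250
4 2 4657/5000
5 5/2 9059/10000
6 3 8711/10000
7 7/2 831/1000
8 4 498/625
DF(4y) = 498/625 ≈ 0.796800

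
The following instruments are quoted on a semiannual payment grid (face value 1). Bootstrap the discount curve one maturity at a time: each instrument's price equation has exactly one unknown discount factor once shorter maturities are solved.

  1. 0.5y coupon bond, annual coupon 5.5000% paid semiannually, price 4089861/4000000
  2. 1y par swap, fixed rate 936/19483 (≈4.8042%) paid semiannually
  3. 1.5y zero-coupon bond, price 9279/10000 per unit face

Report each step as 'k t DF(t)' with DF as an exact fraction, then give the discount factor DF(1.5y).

1 1/2 9951/10000
2 1 2383/2500
3 3/2 9279/10000
DF(1.5y) = 9279/10000 ≈ 0.927900

step 1 [0.5y] bond c/2=11/400: DF=(4089861/4000000 − 11/400·(0))/(1+11/400) = 9951/10000 ≈ 0.995100
step 2 [1y] swap r/2=468/19483: DF=(1 − 468/19483·(0.995100))/(1+468/19483) = 2383/2500 ≈ 0.953200
step 3 [1.5y] zero: DF = P = 9279/10000 ≈ 0.927900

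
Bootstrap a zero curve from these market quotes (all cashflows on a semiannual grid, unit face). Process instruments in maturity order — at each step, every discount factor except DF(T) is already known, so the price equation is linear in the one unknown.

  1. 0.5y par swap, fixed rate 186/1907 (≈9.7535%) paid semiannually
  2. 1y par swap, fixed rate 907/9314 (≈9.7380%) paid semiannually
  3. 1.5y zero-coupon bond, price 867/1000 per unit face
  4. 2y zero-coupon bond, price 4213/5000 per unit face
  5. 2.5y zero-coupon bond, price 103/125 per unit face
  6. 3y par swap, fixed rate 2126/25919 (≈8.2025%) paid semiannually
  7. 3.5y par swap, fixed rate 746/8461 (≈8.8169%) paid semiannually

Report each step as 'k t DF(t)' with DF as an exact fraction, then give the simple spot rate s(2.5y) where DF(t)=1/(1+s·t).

1 1/2 1907/2000
2 1 9093/10000
3 3/2 867/1000
4 2 4213/5000
5 5/2 103/125
6 3 3937/5000
7 7/2 7389/10000
s(2.5y) = (1/(103/125) − 1)/(5/2) = 44/515 ≈ 8.5437%

step 1 [0.5y] swap r/2=93/1907: DF=(1 − 93/1907·(0))/(1+93/1907) = 1907/2000 ≈ 0.953500
step 2 [1y] swap r/2=907/18628: DF=(1 − 907/18628·(0.953500))/(1+907/18628) = 9093/10000 ≈ 0.909300
step 3 [1.5y] zero: DF = P = 867/1000 ≈ 0.867000
step 4 [2y] zero: DF = P = 4213/5000 ≈ 0.842600
step 5 [2.5y] zero: DF = P = 103/125 ≈ 0.824000
step 6 [3y] swap r/2=1063/25919: DF=(1 − 1063/25919·(0.953500+0.909300+0.867000+0.842600+0.824000))/(1+1063/25919) = 3937/5000 ≈ 0.787400
step 7 [3.5y] swap r/2=373/8461: DF=(1 − 373/8461·(0.953500+0.909300+0.867000+0.842600+0.824000+0.787400))/(1+373/8461) = 7389/10000 ≈ 0.738900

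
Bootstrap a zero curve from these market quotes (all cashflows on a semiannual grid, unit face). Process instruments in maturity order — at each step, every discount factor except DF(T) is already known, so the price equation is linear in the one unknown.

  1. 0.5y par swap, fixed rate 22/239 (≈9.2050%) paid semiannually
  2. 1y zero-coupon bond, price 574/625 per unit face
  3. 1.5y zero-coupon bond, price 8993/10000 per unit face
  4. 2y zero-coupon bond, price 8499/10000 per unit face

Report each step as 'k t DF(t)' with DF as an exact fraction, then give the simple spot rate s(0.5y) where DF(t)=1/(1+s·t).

step 1 [0.5y] swap r/2=11/239: DF=(1 − 11/239·(0))/(1+11/239) = 239/250 ≈ 0.956000
step 2 [1y] zero: DF = P = 574/625 ≈ 0.918400
step 3 [1.5y] zero: DF = P = 8993/10000 ≈ 0.899300
step 4 [2y] zero: DF = P = 8499/10000 ≈ 0.849900

1 1/2 239/250
2 1 574/625
3 3/2 8993/10000
4 2 8499/10000
s(0.5y) = (1/(239/250) − 1)/(1/2) = 22/239 ≈ 9.2050%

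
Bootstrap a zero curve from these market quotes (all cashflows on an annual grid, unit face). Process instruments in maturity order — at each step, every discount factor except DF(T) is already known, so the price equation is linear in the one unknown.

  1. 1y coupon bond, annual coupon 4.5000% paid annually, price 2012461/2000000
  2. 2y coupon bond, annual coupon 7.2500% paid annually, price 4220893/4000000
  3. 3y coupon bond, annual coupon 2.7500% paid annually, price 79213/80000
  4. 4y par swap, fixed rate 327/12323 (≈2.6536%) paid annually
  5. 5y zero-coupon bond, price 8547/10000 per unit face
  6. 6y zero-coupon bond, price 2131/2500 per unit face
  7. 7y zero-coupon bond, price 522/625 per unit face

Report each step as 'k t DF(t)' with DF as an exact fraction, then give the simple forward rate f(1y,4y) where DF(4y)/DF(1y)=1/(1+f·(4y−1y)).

step 1 [1y] bond c/1=9/200: DF=(2012461/2000000 − 9/200·(0))/(1+9/200) = 9629/10000 ≈ 0.962900
step 2 [2y] bond c/1=29/400: DF=(4220893/4000000 − 29/400·(0.962900))/(1+29/400) = 2297/2500 ≈ 0.918800
step 3 [3y] bond c/1=11/400: DF=(79213/80000 − 11/400·(0.962900+0.918800))/(1+11/400) = 9133/10000 ≈ 0.913300
step 4 [4y] swap r/1=327/12323: DF=(1 − 327/12323·(0.962900+0.918800+0.913300))/(1+327/12323) = 9019/10000 ≈ 0.901900
step 5 [5y] zero: DF = P = 8547/10000 ≈ 0.854700
step 6 [6y] zero: DF = P = 2131/2500 ≈ 0.852400
step 7 [7y] zero: DF = P = 522/625 ≈ 0.835200

1 1 9629/10000
2 2 2297/2500
3 3 9133/10000
4 4 9019/10000
5 5 8547/10000
6 6 2131/2500
7 7 522/625
f(1y,4y) = ((9629/10000)/(9019/10000) − 1)/(3) = 610/27057 ≈ 2.2545%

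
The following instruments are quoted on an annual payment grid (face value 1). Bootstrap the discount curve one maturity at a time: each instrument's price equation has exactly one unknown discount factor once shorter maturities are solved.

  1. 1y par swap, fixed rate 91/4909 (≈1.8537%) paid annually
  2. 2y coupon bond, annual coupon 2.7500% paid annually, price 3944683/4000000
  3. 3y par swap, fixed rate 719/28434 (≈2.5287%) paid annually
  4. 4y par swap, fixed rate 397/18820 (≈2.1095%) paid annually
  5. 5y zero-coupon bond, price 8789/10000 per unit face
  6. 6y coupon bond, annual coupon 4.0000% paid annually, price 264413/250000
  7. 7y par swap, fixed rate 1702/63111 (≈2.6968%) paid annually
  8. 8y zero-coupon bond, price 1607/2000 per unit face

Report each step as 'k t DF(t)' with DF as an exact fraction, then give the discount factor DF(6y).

1 1 4909/5000
2 2 1867/2000
3 3 9281/10000
4 4 4603/5000
5 5 8789/10000
6 6 524/625
7 7 4149/5000
8 8 1607/2000
DF(6y) = 524/625 ≈ 0.838400

step 1 [1y] swap r/1=91/4909: DF=(1 − 91/4909·(0))/(1+91/4909) = 4909/5000 ≈ 0.981800
step 2 [2y] bond c/1=11/400: DF=(3944683/4000000 − 11/400·(0.981800))/(1+11/400) = 1867/2000 ≈ 0.933500
step 3 [3y] swap r/1=719/28434: DF=(1 − 719/28434·(0.981800+0.933500))/(1+719/28434) = 9281/10000 ≈ 0.928100
step 4 [4y] swap r/1=397/18820: DF=(1 − 397/18820·(0.981800+0.933500+0.928100))/(1+397/18820) = 4603/5000 ≈ 0.920600
step 5 [5y] zero: DF = P = 8789/10000 ≈ 0.878900
step 6 [6y] bond c/1=1/25: DF=(264413/250000 − 1/25·(0.981800+0.933500+0.928100+0.920600+0.878900))/(1+1/25) = 524/625 ≈ 0.838400
step 7 [7y] swap r/1=1702/63111: DF=(1 − 1702/63111·(0.981800+0.933500+0.928100+0.920600+0.878900+0.838400))/(1+1702/63111) = 4149/5000 ≈ 0.829800
step 8 [8y] zero: DF = P = 1607/2000 ≈ 0.803500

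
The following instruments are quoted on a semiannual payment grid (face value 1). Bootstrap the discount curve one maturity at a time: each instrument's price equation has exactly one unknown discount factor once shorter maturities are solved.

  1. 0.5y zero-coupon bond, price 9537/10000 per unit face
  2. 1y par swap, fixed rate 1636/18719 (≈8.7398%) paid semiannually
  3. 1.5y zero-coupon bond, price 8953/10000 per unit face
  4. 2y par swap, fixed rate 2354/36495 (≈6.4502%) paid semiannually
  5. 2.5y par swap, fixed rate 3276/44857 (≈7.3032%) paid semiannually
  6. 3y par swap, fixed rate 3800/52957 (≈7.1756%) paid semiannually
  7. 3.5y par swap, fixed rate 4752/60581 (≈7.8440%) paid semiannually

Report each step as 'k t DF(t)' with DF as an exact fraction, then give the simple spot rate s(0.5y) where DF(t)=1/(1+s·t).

step 1 [0.5y] zero: DF = P = 9537/10000 ≈ 0.953700
step 2 [1y] swap r/2=818/18719: DF=(1 − 818/18719·(0.953700))/(1+818/18719) = 4591/5000 ≈ 0.918200
step 3 [1.5y] zero: DF = P = 8953/10000 ≈ 0.895300
step 4 [2y] swap r/2=1177/36495: DF=(1 − 1177/36495·(0.953700+0.918200+0.895300))/(1+1177/36495) = 8823/10000 ≈ 0.882300
step 5 [2.5y] swap r/2=1638/44857: DF=(1 − 1638/44857·(0.953700+0.918200+0.895300+0.882300))/(1+1638/44857) = 4181/5000 ≈ 0.836200
step 6 [3y] swap r/2=1900/52957: DF=(1 − 1900/52957·(0.953700+0.918200+0.895300+0.882300+0.836200))/(1+1900/52957) = 81/100 ≈ 0.810000
step 7 [3.5y] swap r/2=2376/60581: DF=(1 − 2376/60581·(0.953700+0.918200+0.895300+0.882300+0.836200+0.810000))/(1+2376/60581) = 953/1250 ≈ 0.762400

1 1/2 9537/10000
2 1 4591/5000
3 3/2 8953/10000
4 2 8823/10000
5 5/2 4181/5000
6 3 81/100
7 7/2 953/1250
s(0.5y) = (1/(9537/10000) − 1)/(1/2) = 926/9537 ≈ 9.7096%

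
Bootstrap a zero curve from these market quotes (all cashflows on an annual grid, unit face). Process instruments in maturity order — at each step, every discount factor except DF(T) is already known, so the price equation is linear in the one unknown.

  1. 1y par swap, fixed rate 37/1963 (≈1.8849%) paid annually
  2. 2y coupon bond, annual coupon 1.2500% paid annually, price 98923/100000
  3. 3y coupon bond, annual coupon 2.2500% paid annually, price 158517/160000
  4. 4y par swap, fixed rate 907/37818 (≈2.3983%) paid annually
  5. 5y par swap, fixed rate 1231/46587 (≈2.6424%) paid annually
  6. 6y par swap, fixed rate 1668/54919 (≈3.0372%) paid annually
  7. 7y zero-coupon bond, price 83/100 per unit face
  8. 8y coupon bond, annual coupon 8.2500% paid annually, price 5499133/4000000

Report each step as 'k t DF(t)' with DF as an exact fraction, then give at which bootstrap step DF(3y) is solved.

step 1 [1y] swap r/1=37/1963: DF=(1 − 37/1963·(0))/(1+37/1963) = 1963/2000 ≈ 0.981500
step 2 [2y] bond c/1=1/80: DF=(98923/100000 − 1/80·(0.981500))/(1+1/80) = 9649/10000 ≈ 0.964900
step 3 [3y] bond c/1=9/400: DF=(158517/160000 − 9/400·(0.981500+0.964900))/(1+9/400) = 9261/10000 ≈ 0.926100
step 4 [4y] swap r/1=907/37818: DF=(1 − 907/37818·(0.981500+0.964900+0.926100))/(1+907/37818) = 9093/10000 ≈ 0.909300
step 5 [5y] swap r/1=1231/46587: DF=(1 − 1231/46587·(0.981500+0.964900+0.926100+0.909300))/(1+1231/46587) = 8769/10000 ≈ 0.876900
step 6 [6y] swap r/1=1668/54919: DF=(1 − 1668/54919·(0.981500+0.964900+0.926100+0.909300+0.876900))/(1+1668/54919) = 2083/2500 ≈ 0.833200
step 7 [7y] zero: DF = P = 83/100 ≈ 0.830000
step 8 [8y] bond c/1=33/400: DF=(5499133/4000000 − 33/400·(0.981500+0.964900+0.926100+0.909300+0.876900+0.833200+0.830000))/(1+33/400) = 3941/5000 ≈ 0.788200

1 1 1963/2000
2 2 9649/10000
3 3 9261/10000
4 4 9093/10000
5 5 8769/10000
6 6 2083/2500
7 7 83/100
8 8 3941/5000
DF(3y) is solved at step 3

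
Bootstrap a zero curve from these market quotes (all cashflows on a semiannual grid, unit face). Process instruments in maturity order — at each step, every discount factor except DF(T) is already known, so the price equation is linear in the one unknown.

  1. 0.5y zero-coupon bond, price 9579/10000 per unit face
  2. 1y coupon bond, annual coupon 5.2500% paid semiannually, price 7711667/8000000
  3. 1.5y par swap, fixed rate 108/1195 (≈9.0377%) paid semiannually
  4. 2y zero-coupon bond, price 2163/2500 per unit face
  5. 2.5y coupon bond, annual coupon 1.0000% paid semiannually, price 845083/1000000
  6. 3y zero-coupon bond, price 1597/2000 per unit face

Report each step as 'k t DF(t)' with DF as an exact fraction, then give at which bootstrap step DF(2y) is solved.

step 1 [0.5y] zero: DF = P = 9579/10000 ≈ 0.957900
step 2 [1y] bond c/2=21/800: DF=(7711667/8000000 − 21/800·(0.957900))/(1+21/800) = 2287/2500 ≈ 0.914800
step 3 [1.5y] swap r/2=54/1195: DF=(1 − 54/1195·(0.957900+0.914800))/(1+54/1195) = 4379/5000 ≈ 0.875800
step 4 [2y] zero: DF = P = 2163/2500 ≈ 0.865200
step 5 [2.5y] bond c/2=1/200: DF=(845083/1000000 − 1/200·(0.957900+0.914800+0.875800+0.865200))/(1+1/200) = 8229/10000 ≈ 0.822900
step 6 [3y] zero: DF = P = 1597/2000 ≈ 0.798500

1 1/2 9579/10000
2 1 2287/2500
3 3/2 4379/5000
4 2 2163/2500
5 5/2 8229/10000
6 3 1597/2000
DF(2y) is solved at step 4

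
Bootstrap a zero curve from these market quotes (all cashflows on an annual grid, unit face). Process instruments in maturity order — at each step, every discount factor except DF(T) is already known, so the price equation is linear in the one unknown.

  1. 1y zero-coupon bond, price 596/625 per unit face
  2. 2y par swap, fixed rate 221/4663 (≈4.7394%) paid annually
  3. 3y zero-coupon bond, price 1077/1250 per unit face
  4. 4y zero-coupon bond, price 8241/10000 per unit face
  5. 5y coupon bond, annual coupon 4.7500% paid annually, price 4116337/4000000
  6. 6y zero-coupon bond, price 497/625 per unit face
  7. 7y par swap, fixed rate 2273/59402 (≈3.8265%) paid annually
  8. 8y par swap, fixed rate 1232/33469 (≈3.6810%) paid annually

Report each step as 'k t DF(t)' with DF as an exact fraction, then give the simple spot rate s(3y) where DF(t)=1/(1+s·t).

step 1 [1y] zero: DF = P = 596/625 ≈ 0.953600
step 2 [2y] swap r/1=221/4663: DF=(1 − 221/4663·(0.953600))/(1+221/4663) = 2279/2500 ≈ 0.911600
step 3 [3y] zero: DF = P = 1077/1250 ≈ 0.861600
step 4 [4y] zero: DF = P = 8241/10000 ≈ 0.824100
step 5 [5y] bond c/1=19/400: DF=(4116337/4000000 − 19/400·(0.953600+0.911600+0.861600+0.824100))/(1+19/400) = 4107/5000 ≈ 0.821400
step 6 [6y] zero: DF = P = 497/625 ≈ 0.795200
step 7 [7y] swap r/1=2273/59402: DF=(1 − 2273/59402·(0.953600+0.911600+0.861600+0.824100+0.821400+0.795200))/(1+2273/59402) = 7727/10000 ≈ 0.772700
step 8 [8y] swap r/1=1232/33469: DF=(1 − 1232/33469·(0.953600+0.911600+0.861600+0.824100+0.821400+0.795200+0.772700))/(1+1232/33469) = 471/625 ≈ 0.753600

1 1 596/625
2 2 2279/2500
3 3 1077/1250
4 4 8241/10000
5 5 4107/5000
6 6 497/625
7 7 7727/10000
8 8 471/625
s(3y) = (1/(1077/1250) − 1)/(3) = 173/3231 ≈ 5.3544%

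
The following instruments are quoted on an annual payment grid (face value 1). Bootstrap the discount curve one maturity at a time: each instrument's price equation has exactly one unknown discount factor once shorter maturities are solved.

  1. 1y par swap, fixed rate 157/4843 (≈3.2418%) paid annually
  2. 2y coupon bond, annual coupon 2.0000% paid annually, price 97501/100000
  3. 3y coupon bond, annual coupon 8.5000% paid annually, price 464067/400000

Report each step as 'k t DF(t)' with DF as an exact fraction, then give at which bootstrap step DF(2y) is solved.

1 1 4843/5000
2 2 9369/10000
3 3 23/25
DF(2y) is solved at step 2

step 1 [1y] swap r/1=157/4843: DF=(1 − 157/4843·(0))/(1+157/4843) = 4843/5000 ≈ 0.968600
step 2 [2y] bond c/1=1/50: DF=(97501/100000 − 1/50·(0.968600))/(1+1/50) = 9369/10000 ≈ 0.936900
step 3 [3y] bond c/1=17/200: DF=(464067/400000 − 17/200·(0.968600+0.936900))/(1+17/200) = 23/25 ≈ 0.920000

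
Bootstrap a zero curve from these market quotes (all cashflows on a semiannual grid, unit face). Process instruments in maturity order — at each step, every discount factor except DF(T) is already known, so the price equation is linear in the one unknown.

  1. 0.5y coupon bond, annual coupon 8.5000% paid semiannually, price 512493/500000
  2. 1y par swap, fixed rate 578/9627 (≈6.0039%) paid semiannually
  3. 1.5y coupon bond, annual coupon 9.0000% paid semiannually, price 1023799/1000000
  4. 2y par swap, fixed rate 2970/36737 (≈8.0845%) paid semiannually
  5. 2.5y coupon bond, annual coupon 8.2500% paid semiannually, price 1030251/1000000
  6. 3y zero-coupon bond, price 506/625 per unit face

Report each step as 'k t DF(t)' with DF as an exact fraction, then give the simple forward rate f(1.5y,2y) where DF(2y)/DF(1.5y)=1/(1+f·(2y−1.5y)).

1 1/2 1229/1250
2 1 4711/5000
3 3/2 1121/1250
4 2 1703/2000
5 5/2 8439/10000
6 3 506/625
f(1.5y,2y) = ((1121/1250)/(1703/2000) − 1)/(1/2) = 906/8515 ≈ 10.6400%

step 1 [0.5y] bond c/2=17/400: DF=(512493/500000 − 17/400·(0))/(1+17/400) = 1229/1250 ≈ 0.983200
step 2 [1y] swap r/2=289/9627: DF=(1 − 289/9627·(0.983200))/(1+289/9627) = 4711/5000 ≈ 0.942200
step 3 [1.5y] bond c/2=9/200: DF=(1023799/1000000 − 9/200·(0.983200+0.942200))/(1+9/200) = 1121/1250 ≈ 0.896800
step 4 [2y] swap r/2=1485/36737: DF=(1 − 1485/36737·(0.983200+0.942200+0.896800))/(1+1485/36737) = 1703/2000 ≈ 0.851500
step 5 [2.5y] bond c/2=33/800: DF=(1030251/1000000 − 33/800·(0.983200+0.942200+0.896800+0.851500))/(1+33/800) = 8439/10000 ≈ 0.843900
step 6 [3y] zero: DF = P = 506/625 ≈ 0.809600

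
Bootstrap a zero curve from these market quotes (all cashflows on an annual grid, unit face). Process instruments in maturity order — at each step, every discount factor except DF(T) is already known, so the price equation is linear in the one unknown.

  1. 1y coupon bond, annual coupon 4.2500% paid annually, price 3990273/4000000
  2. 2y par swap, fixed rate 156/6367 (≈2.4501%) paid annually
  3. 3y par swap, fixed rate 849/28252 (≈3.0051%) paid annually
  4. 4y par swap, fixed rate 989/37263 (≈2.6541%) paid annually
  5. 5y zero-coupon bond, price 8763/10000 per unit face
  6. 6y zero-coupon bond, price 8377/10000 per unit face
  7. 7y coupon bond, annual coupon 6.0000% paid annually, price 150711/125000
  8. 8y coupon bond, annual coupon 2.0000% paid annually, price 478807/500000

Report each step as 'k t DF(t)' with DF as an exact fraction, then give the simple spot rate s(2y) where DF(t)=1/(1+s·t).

1 1 9569/10000
2 2 2383/2500
3 3 9151/10000
4 4 9011/10000
5 5 8763/10000
6 6 8377/10000
7 7 1659/2000
8 8 8159/10000
s(2y) = (1/(2383/2500) − 1)/(2) = 117/4766 ≈ 2.4549%

step 1 [1y] bond c/1=17/400: DF=(3990273/4000000 − 17/400·(0))/(1+17/400) = 9569/10000 ≈ 0.956900
step 2 [2y] swap r/1=156/6367: DF=(1 − 156/6367·(0.956900))/(1+156/6367) = 2383/2500 ≈ 0.953200
step 3 [3y] swap r/1=849/28252: DF=(1 − 849/28252·(0.956900+0.953200))/(1+849/28252) = 9151/10000 ≈ 0.915100
step 4 [4y] swap r/1=989/37263: DF=(1 − 989/37263·(0.956900+0.953200+0.915100))/(1+989/37263) = 9011/10000 ≈ 0.901100
step 5 [5y] zero: DF = P = 8763/10000 ≈ 0.876300
step 6 [6y] zero: DF = P = 8377/10000 ≈ 0.837700
step 7 [7y] bond c/1=3/50: DF=(150711/125000 − 3/50·(0.956900+0.953200+0.915100+0.901100+0.876300+0.837700))/(1+3/50) = 1659/2000 ≈ 0.829500
step 8 [8y] bond c/1=1/50: DF=(478807/500000 − 1/50·(0.956900+0.953200+0.915100+0.901100+0.876300+0.837700+0.829500))/(1+1/50) = 8159/10000 ≈ 0.815900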